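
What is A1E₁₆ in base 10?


Positional values:
Position 0: E × 16^0 = 14 × 1 = 14
Position 1: 1 × 16^1 = 1 × 16 = 16
Position 2: A × 16^2 = 10 × 256 = 2560
Sum = 14 + 16 + 2560
= 2590


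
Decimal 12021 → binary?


Divide by 2 repeatedly:
12021 ÷ 2 = 6010 remainder 1
6010 ÷ 2 = 3005 remainder 0
3005 ÷ 2 = 1502 remainder 1
1502 ÷ 2 = 751 remainder 0
751 ÷ 2 = 375 remainder 1
375 ÷ 2 = 187 remainder 1
187 ÷ 2 = 93 remainder 1
93 ÷ 2 = 46 remainder 1
46 ÷ 2 = 23 remainder 0
23 ÷ 2 = 11 remainder 1
11 ÷ 2 = 5 remainder 1
5 ÷ 2 = 2 remainder 1
2 ÷ 2 = 1 remainder 0
1 ÷ 2 = 0 remainder 1
Reading remainders bottom-up:
= 10111011110101


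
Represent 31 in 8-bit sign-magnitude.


Sign bit: 0 (positive)
Magnitude: 31 = 0011111
= 00011111


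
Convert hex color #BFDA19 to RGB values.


Hex: #BFDA19
R = BF₁₆ = 191
G = DA₁₆ = 218
B = 19₁₆ = 25
= RGB(191, 218, 25)


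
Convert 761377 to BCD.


Each digit → 4-bit binary:
  7 → 0111
  6 → 0110
  1 → 0001
  3 → 0011
  7 → 0111
  7 → 0111
= 0111 0110 0001 0011 0111 0111


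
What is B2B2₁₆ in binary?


Each hex digit → 4 binary bits:
  B = 1011
  2 = 0010
  B = 1011
  2 = 0010
Concatenate: 1011 0010 1011 0010
= 1011001010110010


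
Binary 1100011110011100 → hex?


Group into 4-bit nibbles: 1100011110011100
  1100 = C
  0111 = 7
  1001 = 9
  1100 = C
= 0xC79C


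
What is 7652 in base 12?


Divide by 12 repeatedly:
7652 ÷ 12 = 637 remainder 8
637 ÷ 12 = 53 remainder 1
53 ÷ 12 = 4 remainder 5
4 ÷ 12 = 0 remainder 4
Reading remainders bottom-up:
= 4518


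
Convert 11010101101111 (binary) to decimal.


Positional values:
Bit 0: 1 × 2^0 = 1
Bit 1: 1 × 2^1 = 2
Bit 2: 1 × 2^2 = 4
Bit 3: 1 × 2^3 = 8
Bit 5: 1 × 2^5 = 32
Bit 6: 1 × 2^6 = 64
Bit 8: 1 × 2^8 = 256
Bit 10: 1 × 2^10 = 1024
Bit 12: 1 × 2^12 = 4096
Bit 13: 1 × 2^13 = 8192
Sum = 1 + 2 + 4 + 8 + 32 + 64 + 256 + 1024 + 4096 + 8192
= 13679


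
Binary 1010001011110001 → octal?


Group into 3-bit groups: 001010001011110001
  001 = 1
  010 = 2
  001 = 1
  011 = 3
  110 = 6
  001 = 1
= 0o121361


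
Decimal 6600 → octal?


Divide by 8 repeatedly:
6600 ÷ 8 = 825 remainder 0
825 ÷ 8 = 103 remainder 1
103 ÷ 8 = 12 remainder 7
12 ÷ 8 = 1 remainder 4
1 ÷ 8 = 0 remainder 1
Reading remainders bottom-up:
= 0o14710


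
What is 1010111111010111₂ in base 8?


Group into 3-bit groups: 001010111111010111
  001 = 1
  010 = 2
  111 = 7
  111 = 7
  010 = 2
  111 = 7
= 0o127727


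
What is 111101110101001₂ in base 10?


Positional values:
Bit 0: 1 × 2^0 = 1
Bit 3: 1 × 2^3 = 8
Bit 5: 1 × 2^5 = 32
Bit 7: 1 × 2^7 = 128
Bit 8: 1 × 2^8 = 256
Bit 9: 1 × 2^9 = 512
Bit 11: 1 × 2^11 = 2048
Bit 12: 1 × 2^12 = 4096
Bit 13: 1 × 2^13 = 8192
Bit 14: 1 × 2^14 = 16384
Sum = 1 + 8 + 32 + 128 + 256 + 512 + 2048 + 4096 + 8192 + 16384
= 31657


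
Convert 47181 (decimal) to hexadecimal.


Divide by 16 repeatedly:
47181 ÷ 16 = 2948 remainder 13 (D)
2948 ÷ 16 = 184 remainder 4 (4)
184 ÷ 16 = 11 remainder 8 (8)
11 ÷ 16 = 0 remainder 11 (B)
Reading remainders bottom-up:
= 0xB84D


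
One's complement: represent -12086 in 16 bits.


Original: 0010111100110110
Invert all bits:
  bit 0: 0 → 1
  bit 1: 0 → 1
  bit 2: 1 → 0
  bit 3: 0 → 1
  bit 4: 1 → 0
  bit 5: 1 → 0
  bit 6: 1 → 0
  bit 7: 1 → 0
  bit 8: 0 → 1
  bit 9: 0 → 1
  bit 10: 1 → 0
  bit 11: 1 → 0
  bit 12: 0 → 1
  bit 13: 1 → 0
  bit 14: 1 → 0
  bit 15: 0 → 1
= 1101000011001001


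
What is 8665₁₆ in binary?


Each hex digit → 4 binary bits:
  8 = 1000
  6 = 0110
  6 = 0110
  5 = 0101
Concatenate: 1000 0110 0110 0101
= 1000011001100101


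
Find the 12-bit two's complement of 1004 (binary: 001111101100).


Original: 001111101100
Step 1 - Invert all bits: 110000010011
Step 2 - Add 1: 110000010011 + 1
= 110000010100 (represents -1004)


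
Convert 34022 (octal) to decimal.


Positional values:
Position 0: 2 × 8^0 = 2
Position 1: 2 × 8^1 = 16
Position 2: 0 × 8^2 = 0
Position 3: 4 × 8^3 = 2048
Position 4: 3 × 8^4 = 12288
Sum = 2 + 16 + 0 + 2048 + 12288
= 14354


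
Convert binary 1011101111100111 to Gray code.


Binary: 1011101111100111
Gray code: G = B XOR (B >> 1)
B >> 1 = 0101110111110011
1011101111100111 XOR 0101110111110011:
  1 XOR 0 = 1
  0 XOR 1 = 1
  1 XOR 0 = 1
  1 XOR 1 = 0
  1 XOR 1 = 0
  0 XOR 1 = 1
  1 XOR 0 = 1
  1 XOR 1 = 0
  1 XOR 1 = 0
  1 XOR 1 = 0
  1 XOR 1 = 0
  0 XOR 1 = 1
  0 XOR 0 = 0
  1 XOR 0 = 1
  1 XOR 1 = 0
  1 XOR 1 = 0
= 1110011000010100


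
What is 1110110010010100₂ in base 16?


Group into 4-bit nibbles: 1110110010010100
  1110 = E
  1100 = C
  1001 = 9
  0100 = 4
= 0xEC94


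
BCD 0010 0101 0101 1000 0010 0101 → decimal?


Each 4-bit group → digit:
  0010 → 2
  0101 → 5
  0101 → 5
  1000 → 8
  0010 → 2
  0101 → 5
= 255825


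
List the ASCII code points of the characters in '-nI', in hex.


String: '-nI'  (3 characters)
Per-character ASCII lookup:
  '-': special character: '-' = 45 → 0x2D
  'n': lowercase starts at 97: 'n' = 97 + 13 = 110 → 0x6E
  'I': uppercase starts at 65: 'I' = 65 + 8 = 73 → 0x49
= 0x2D 0x6E 0x49


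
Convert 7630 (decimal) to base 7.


Divide by 7 repeatedly:
7630 ÷ 7 = 1090 remainder 0
1090 ÷ 7 = 155 remainder 5
155 ÷ 7 = 22 remainder 1
22 ÷ 7 = 3 remainder 1
3 ÷ 7 = 0 remainder 3
Reading remainders bottom-up:
= 31150


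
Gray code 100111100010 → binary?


Gray code: 100111100010
MSB stays the same: 1
Each subsequent bit = prev_binary XOR current_gray:
  B[1] = 1 XOR 0 = 1
  B[2] = 1 XOR 0 = 1
  B[3] = 1 XOR 1 = 0
  B[4] = 0 XOR 1 = 1
  B[5] = 1 XOR 1 = 0
  B[6] = 0 XOR 1 = 1
  B[7] = 1 XOR 0 = 1
  B[8] = 1 XOR 0 = 1
  B[9] = 1 XOR 0 = 1
  B[10] = 1 XOR 1 = 0
  B[11] = 0 XOR 0 = 0
= 111010111100 (3772 decimal)


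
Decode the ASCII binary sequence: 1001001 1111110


Codes (binary): 1001001 1111110
Per-code ASCII lookup:
  1001001 = 73  (range 65-90: uppercase, 73 - 65 = 8) → 'I'
  1111110 = 126  (special character) → '~'
= 'I~'


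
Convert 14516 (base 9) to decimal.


Positional values (base 9):
  6 × 9^0 = 6 × 1 = 6
  1 × 9^1 = 1 × 9 = 9
  5 × 9^2 = 5 × 81 = 405
  4 × 9^3 = 4 × 729 = 2916
  1 × 9^4 = 1 × 6561 = 6561
Sum = 6 + 9 + 405 + 2916 + 6561
= 9897


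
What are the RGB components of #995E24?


Hex: #995E24
R = 99₁₆ = 153
G = 5E₁₆ = 94
B = 24₁₆ = 36
= RGB(153, 94, 36)


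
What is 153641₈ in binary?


Each octal digit → 3 binary bits:
  1 = 001
  5 = 101
  3 = 011
  6 = 110
  4 = 100
  1 = 001
Concatenate: 001 101 011 110 100 001
= 001101011110100001


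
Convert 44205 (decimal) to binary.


Divide by 2 repeatedly:
44205 ÷ 2 = 22102 remainder 1
22102 ÷ 2 = 11051 remainder 0
11051 ÷ 2 = 5525 remainder 1
5525 ÷ 2 = 2762 remainder 1
2762 ÷ 2 = 1381 remainder 0
1381 ÷ 2 = 690 remainder 1
690 ÷ 2 = 345 remainder 0
345 ÷ 2 = 172 remainder 1
172 ÷ 2 = 86 remainder 0
86 ÷ 2 = 43 remainder 0
43 ÷ 2 = 21 remainder 1
21 ÷ 2 = 10 remainder 1
10 ÷ 2 = 5 remainder 0
5 ÷ 2 = 2 remainder 1
2 ÷ 2 = 1 remainder 0
1 ÷ 2 = 0 remainder 1
Reading remainders bottom-up:
= 1010110010101101


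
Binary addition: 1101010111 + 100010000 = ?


Align and add column by column (LSB to MSB, carry propagating):
  01101010111
+ 00100010000
  -----------
  col 0: 1 + 0 + 0 (carry in) = 1 → bit 1, carry out 0
  col 1: 1 + 0 + 0 (carry in) = 1 → bit 1, carry out 0
  col 2: 1 + 0 + 0 (carry in) = 1 → bit 1, carry out 0
  col 3: 0 + 0 + 0 (carry in) = 0 → bit 0, carry out 0
  col 4: 1 + 1 + 0 (carry in) = 2 → bit 0, carry out 1
  col 5: 0 + 0 + 1 (carry in) = 1 → bit 1, carry out 0
  col 6: 1 + 0 + 0 (carry in) = 1 → bit 1, carry out 0
  col 7: 0 + 0 + 0 (carry in) = 0 → bit 0, carry out 0
  col 8: 1 + 1 + 0 (carry in) = 2 → bit 0, carry out 1
  col 9: 1 + 0 + 1 (carry in) = 2 → bit 0, carry out 1
  col 10: 0 + 0 + 1 (carry in) = 1 → bit 1, carry out 0
Reading bits MSB→LSB: 10001100111
Strip leading zeros: 10001100111
= 10001100111


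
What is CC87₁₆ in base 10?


Positional values:
Position 0: 7 × 16^0 = 7 × 1 = 7
Position 1: 8 × 16^1 = 8 × 16 = 128
Position 2: C × 16^2 = 12 × 256 = 3072
Position 3: C × 16^3 = 12 × 4096 = 49152
Sum = 7 + 128 + 3072 + 49152
= 52359


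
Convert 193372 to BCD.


Each digit → 4-bit binary:
  1 → 0001
  9 → 1001
  3 → 0011
  3 → 0011
  7 → 0111
  2 → 0010
= 0001 1001 0011 0011 0111 0010


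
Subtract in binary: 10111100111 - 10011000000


Align and subtract column by column (LSB to MSB, borrowing when needed):
  10111100111
- 10011000000
  -----------
  col 0: (1 - 0 borrow-in) - 0 → 1 - 0 = 1, borrow out 0
  col 1: (1 - 0 borrow-in) - 0 → 1 - 0 = 1, borrow out 0
  col 2: (1 - 0 borrow-in) - 0 → 1 - 0 = 1, borrow out 0
  col 3: (0 - 0 borrow-in) - 0 → 0 - 0 = 0, borrow out 0
  col 4: (0 - 0 borrow-in) - 0 → 0 - 0 = 0, borrow out 0
  col 5: (1 - 0 borrow-in) - 0 → 1 - 0 = 1, borrow out 0
  col 6: (1 - 0 borrow-in) - 1 → 1 - 1 = 0, borrow out 0
  col 7: (1 - 0 borrow-in) - 1 → 1 - 1 = 0, borrow out 0
  col 8: (1 - 0 borrow-in) - 0 → 1 - 0 = 1, borrow out 0
  col 9: (0 - 0 borrow-in) - 0 → 0 - 0 = 0, borrow out 0
  col 10: (1 - 0 borrow-in) - 1 → 1 - 1 = 0, borrow out 0
Reading bits MSB→LSB: 00100100111
Strip leading zeros: 100100111
= 100100111


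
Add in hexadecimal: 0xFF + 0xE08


Align and add column by column (LSB to MSB, each column mod 16 with carry):
  00FF
+ 0E08
  ----
  col 0: F(15) + 8(8) + 0 (carry in) = 23 → 7(7), carry out 1
  col 1: F(15) + 0(0) + 1 (carry in) = 16 → 0(0), carry out 1
  col 2: 0(0) + E(14) + 1 (carry in) = 15 → F(15), carry out 0
  col 3: 0(0) + 0(0) + 0 (carry in) = 0 → 0(0), carry out 0
Reading digits MSB→LSB: 0F07
Strip leading zeros: F07
= 0xF07


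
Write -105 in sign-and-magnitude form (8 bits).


Sign bit: 1 (negative)
Magnitude: 105 = 1101001
= 11101001


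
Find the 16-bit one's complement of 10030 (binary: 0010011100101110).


Original: 0010011100101110
Invert all bits:
  bit 0: 0 → 1
  bit 1: 0 → 1
  bit 2: 1 → 0
  bit 3: 0 → 1
  bit 4: 0 → 1
  bit 5: 1 → 0
  bit 6: 1 → 0
  bit 7: 1 → 0
  bit 8: 0 → 1
  bit 9: 0 → 1
  bit 10: 1 → 0
  bit 11: 0 → 1
  bit 12: 1 → 0
  bit 13: 1 → 0
  bit 14: 1 → 0
  bit 15: 0 → 1
= 1101100011010001


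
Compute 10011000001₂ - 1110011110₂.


Align and subtract column by column (LSB to MSB, borrowing when needed):
  10011000001
- 01110011110
  -----------
  col 0: (1 - 0 borrow-in) - 0 → 1 - 0 = 1, borrow out 0
  col 1: (0 - 0 borrow-in) - 1 → borrow from next column: (0+2) - 1 = 1, borrow out 1
  col 2: (0 - 1 borrow-in) - 1 → borrow from next column: (-1+2) - 1 = 0, borrow out 1
  col 3: (0 - 1 borrow-in) - 1 → borrow from next column: (-1+2) - 1 = 0, borrow out 1
  col 4: (0 - 1 borrow-in) - 1 → borrow from next column: (-1+2) - 1 = 0, borrow out 1
  col 5: (0 - 1 borrow-in) - 0 → borrow from next column: (-1+2) - 0 = 1, borrow out 1
  col 6: (1 - 1 borrow-in) - 0 → 0 - 0 = 0, borrow out 0
  col 7: (1 - 0 borrow-in) - 1 → 1 - 1 = 0, borrow out 0
  col 8: (0 - 0 borrow-in) - 1 → borrow from next column: (0+2) - 1 = 1, borrow out 1
  col 9: (0 - 1 borrow-in) - 1 → borrow from next column: (-1+2) - 1 = 0, borrow out 1
  col 10: (1 - 1 borrow-in) - 0 → 0 - 0 = 0, borrow out 0
Reading bits MSB→LSB: 00100100011
Strip leading zeros: 100100011
= 100100011


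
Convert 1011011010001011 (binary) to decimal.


Positional values:
Bit 0: 1 × 2^0 = 1
Bit 1: 1 × 2^1 = 2
Bit 3: 1 × 2^3 = 8
Bit 7: 1 × 2^7 = 128
Bit 9: 1 × 2^9 = 512
Bit 10: 1 × 2^10 = 1024
Bit 12: 1 × 2^12 = 4096
Bit 13: 1 × 2^13 = 8192
Bit 15: 1 × 2^15 = 32768
Sum = 1 + 2 + 8 + 128 + 512 + 1024 + 4096 + 8192 + 32768
= 46731


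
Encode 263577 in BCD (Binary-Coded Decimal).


Each digit → 4-bit binary:
  2 → 0010
  6 → 0110
  3 → 0011
  5 → 0101
  7 → 0111
  7 → 0111
= 0010 0110 0011 0101 0111 0111


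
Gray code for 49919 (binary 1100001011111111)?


Binary: 1100001011111111
Gray code: G = B XOR (B >> 1)
B >> 1 = 0110000101111111
1100001011111111 XOR 0110000101111111:
  1 XOR 0 = 1
  1 XOR 1 = 0
  0 XOR 1 = 1
  0 XOR 0 = 0
  0 XOR 0 = 0
  0 XOR 0 = 0
  1 XOR 0 = 1
  0 XOR 1 = 1
  1 XOR 0 = 1
  1 XOR 1 = 0
  1 XOR 1 = 0
  1 XOR 1 = 0
  1 XOR 1 = 0
  1 XOR 1 = 0
  1 XOR 1 = 0
  1 XOR 1 = 0
= 1010001110000000


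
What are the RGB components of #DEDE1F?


Hex: #DEDE1F
R = DE₁₆ = 222
G = DE₁₆ = 222
B = 1F₁₆ = 31
= RGB(222, 222, 31)


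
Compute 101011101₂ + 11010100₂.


Align and add column by column (LSB to MSB, carry propagating):
  0101011101
+ 0011010100
  ----------
  col 0: 1 + 0 + 0 (carry in) = 1 → bit 1, carry out 0
  col 1: 0 + 0 + 0 (carry in) = 0 → bit 0, carry out 0
  col 2: 1 + 1 + 0 (carry in) = 2 → bit 0, carry out 1
  col 3: 1 + 0 + 1 (carry in) = 2 → bit 0, carry out 1
  col 4: 1 + 1 + 1 (carry in) = 3 → bit 1, carry out 1
  col 5: 0 + 0 + 1 (carry in) = 1 → bit 1, carry out 0
  col 6: 1 + 1 + 0 (carry in) = 2 → bit 0, carry out 1
  col 7: 0 + 1 + 1 (carry in) = 2 → bit 0, carry out 1
  col 8: 1 + 0 + 1 (carry in) = 2 → bit 0, carry out 1
  col 9: 0 + 0 + 1 (carry in) = 1 → bit 1, carry out 0
Reading bits MSB→LSB: 1000110001
Strip leading zeros: 1000110001
= 1000110001


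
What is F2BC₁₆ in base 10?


Positional values:
Position 0: C × 16^0 = 12 × 1 = 12
Position 1: B × 16^1 = 11 × 16 = 176
Position 2: 2 × 16^2 = 2 × 256 = 512
Position 3: F × 16^3 = 15 × 4096 = 61440
Sum = 12 + 176 + 512 + 61440
= 62140


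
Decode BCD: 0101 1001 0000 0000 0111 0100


Each 4-bit group → digit:
  0101 → 5
  1001 → 9
  0000 → 0
  0000 → 0
  0111 → 7
  0100 → 4
= 590074


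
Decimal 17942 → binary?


Divide by 2 repeatedly:
17942 ÷ 2 = 8971 remainder 0
8971 ÷ 2 = 4485 remainder 1
4485 ÷ 2 = 2242 remainder 1
2242 ÷ 2 = 1121 remainder 0
1121 ÷ 2 = 560 remainder 1
560 ÷ 2 = 280 remainder 0
280 ÷ 2 = 140 remainder 0
140 ÷ 2 = 70 remainder 0
70 ÷ 2 = 35 remainder 0
35 ÷ 2 = 17 remainder 1
17 ÷ 2 = 8 remainder 1
8 ÷ 2 = 4 remainder 0
4 ÷ 2 = 2 remainder 0
2 ÷ 2 = 1 remainder 0
1 ÷ 2 = 0 remainder 1
Reading remainders bottom-up:
= 100011000010110


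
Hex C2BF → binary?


Each hex digit → 4 binary bits:
  C = 1100
  2 = 0010
  B = 1011
  F = 1111
Concatenate: 1100 0010 1011 1111
= 1100001010111111


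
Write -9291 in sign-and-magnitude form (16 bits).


Sign bit: 1 (negative)
Magnitude: 9291 = 010010001001011
= 1010010001001011


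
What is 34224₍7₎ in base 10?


Positional values (base 7):
  4 × 7^0 = 4 × 1 = 4
  2 × 7^1 = 2 × 7 = 14
  2 × 7^2 = 2 × 49 = 98
  4 × 7^3 = 4 × 343 = 1372
  3 × 7^4 = 3 × 2401 = 7203
Sum = 4 + 14 + 98 + 1372 + 7203
= 8691


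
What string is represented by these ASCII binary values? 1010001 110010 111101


Codes (binary): 1010001 110010 111101
Per-code ASCII lookup:
  1010001 = 81  (range 65-90: uppercase, 81 - 65 = 16) → 'Q'
  110010 = 50  (range 48-57: digits, 50 - 48 = 2) → '2'
  111101 = 61  (special character) → '='
= 'Q2='


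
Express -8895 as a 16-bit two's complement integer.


Original: 0010001010111111
Step 1 - Invert all bits: 1101110101000000
Step 2 - Add 1: 1101110101000000 + 1
= 1101110101000001 (represents -8895)


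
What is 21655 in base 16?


Divide by 16 repeatedly:
21655 ÷ 16 = 1353 remainder 7 (7)
1353 ÷ 16 = 84 remainder 9 (9)
84 ÷ 16 = 5 remainder 4 (4)
5 ÷ 16 = 0 remainder 5 (5)
Reading remainders bottom-up:
= 0x5497


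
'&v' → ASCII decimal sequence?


String: '&v'  (2 characters)
Per-character ASCII lookup:
  '&': special character: '&' = 38
  'v': lowercase starts at 97: 'v' = 97 + 21 = 118
= 38 118


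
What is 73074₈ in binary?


Each octal digit → 3 binary bits:
  7 = 111
  3 = 011
  0 = 000
  7 = 111
  4 = 100
Concatenate: 111 011 000 111 100
= 111011000111100


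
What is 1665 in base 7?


Divide by 7 repeatedly:
1665 ÷ 7 = 237 remainder 6
237 ÷ 7 = 33 remainder 6
33 ÷ 7 = 4 remainder 5
4 ÷ 7 = 0 remainder 4
Reading remainders bottom-up:
= 4566


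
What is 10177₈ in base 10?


Positional values:
Position 0: 7 × 8^0 = 7
Position 1: 7 × 8^1 = 56
Position 2: 1 × 8^2 = 64
Position 3: 0 × 8^3 = 0
Position 4: 1 × 8^4 = 4096
Sum = 7 + 56 + 64 + 0 + 4096
= 4223


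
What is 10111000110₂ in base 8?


Group into 3-bit groups: 010111000110
  010 = 2
  111 = 7
  000 = 0
  110 = 6
= 0o2706


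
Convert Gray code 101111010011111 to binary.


Gray code: 101111010011111
MSB stays the same: 1
Each subsequent bit = prev_binary XOR current_gray:
  B[1] = 1 XOR 0 = 1
  B[2] = 1 XOR 1 = 0
  B[3] = 0 XOR 1 = 1
  B[4] = 1 XOR 1 = 0
  B[5] = 0 XOR 1 = 1
  B[6] = 1 XOR 0 = 1
  B[7] = 1 XOR 1 = 0
  B[8] = 0 XOR 0 = 0
  B[9] = 0 XOR 0 = 0
  B[10] = 0 XOR 1 = 1
  B[11] = 1 XOR 1 = 0
  B[12] = 0 XOR 1 = 1
  B[13] = 1 XOR 1 = 0
  B[14] = 0 XOR 1 = 1
= 110101100010101 (27413 decimal)


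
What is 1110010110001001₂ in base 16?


Group into 4-bit nibbles: 1110010110001001
  1110 = E
  0101 = 5
  1000 = 8
  1001 = 9
= 0xE589


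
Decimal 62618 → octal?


Divide by 8 repeatedly:
62618 ÷ 8 = 7827 remainder 2
7827 ÷ 8 = 978 remainder 3
978 ÷ 8 = 122 remainder 2
122 ÷ 8 = 15 remainder 2
15 ÷ 8 = 1 remainder 7
1 ÷ 8 = 0 remainder 1
Reading remainders bottom-up:
= 0o172232


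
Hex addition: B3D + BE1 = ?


Align and add column by column (LSB to MSB, each column mod 16 with carry):
  0B3D
+ 0BE1
  ----
  col 0: D(13) + 1(1) + 0 (carry in) = 14 → E(14), carry out 0
  col 1: 3(3) + E(14) + 0 (carry in) = 17 → 1(1), carry out 1
  col 2: B(11) + B(11) + 1 (carry in) = 23 → 7(7), carry out 1
  col 3: 0(0) + 0(0) + 1 (carry in) = 1 → 1(1), carry out 0
Reading digits MSB→LSB: 171E
Strip leading zeros: 171E
= 0x171E


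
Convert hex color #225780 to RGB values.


Hex: #225780
R = 22₁₆ = 34
G = 57₁₆ = 87
B = 80₁₆ = 128
= RGB(34, 87, 128)


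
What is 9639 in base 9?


Divide by 9 repeatedly:
9639 ÷ 9 = 1071 remainder 0
1071 ÷ 9 = 119 remainder 0
119 ÷ 9 = 13 remainder 2
13 ÷ 9 = 1 remainder 4
1 ÷ 9 = 0 remainder 1
Reading remainders bottom-up:
= 14200


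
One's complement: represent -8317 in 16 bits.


Original: 0010000001111101
Invert all bits:
  bit 0: 0 → 1
  bit 1: 0 → 1
  bit 2: 1 → 0
  bit 3: 0 → 1
  bit 4: 0 → 1
  bit 5: 0 → 1
  bit 6: 0 → 1
  bit 7: 0 → 1
  bit 8: 0 → 1
  bit 9: 1 → 0
  bit 10: 1 → 0
  bit 11: 1 → 0
  bit 12: 1 → 0
  bit 13: 1 → 0
  bit 14: 0 → 1
  bit 15: 1 → 0
= 1101111110000010


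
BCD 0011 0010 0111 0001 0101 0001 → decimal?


Each 4-bit group → digit:
  0011 → 3
  0010 → 2
  0111 → 7
  0001 → 1
  0101 → 5
  0001 → 1
= 327151


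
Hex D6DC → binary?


Each hex digit → 4 binary bits:
  D = 1101
  6 = 0110
  D = 1101
  C = 1100
Concatenate: 1101 0110 1101 1100
= 1101011011011100


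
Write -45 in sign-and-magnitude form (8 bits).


Sign bit: 1 (negative)
Magnitude: 45 = 0101101
= 10101101


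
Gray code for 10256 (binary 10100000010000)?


Binary: 10100000010000
Gray code: G = B XOR (B >> 1)
B >> 1 = 01010000001000
10100000010000 XOR 01010000001000:
  1 XOR 0 = 1
  0 XOR 1 = 1
  1 XOR 0 = 1
  0 XOR 1 = 1
  0 XOR 0 = 0
  0 XOR 0 = 0
  0 XOR 0 = 0
  0 XOR 0 = 0
  0 XOR 0 = 0
  1 XOR 0 = 1
  0 XOR 1 = 1
  0 XOR 0 = 0
  0 XOR 0 = 0
  0 XOR 0 = 0
= 11110000011000


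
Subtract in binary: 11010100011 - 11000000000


Align and subtract column by column (LSB to MSB, borrowing when needed):
  11010100011
- 11000000000
  -----------
  col 0: (1 - 0 borrow-in) - 0 → 1 - 0 = 1, borrow out 0
  col 1: (1 - 0 borrow-in) - 0 → 1 - 0 = 1, borrow out 0
  col 2: (0 - 0 borrow-in) - 0 → 0 - 0 = 0, borrow out 0
  col 3: (0 - 0 borrow-in) - 0 → 0 - 0 = 0, borrow out 0
  col 4: (0 - 0 borrow-in) - 0 → 0 - 0 = 0, borrow out 0
  col 5: (1 - 0 borrow-in) - 0 → 1 - 0 = 1, borrow out 0
  col 6: (0 - 0 borrow-in) - 0 → 0 - 0 = 0, borrow out 0
  col 7: (1 - 0 borrow-in) - 0 → 1 - 0 = 1, borrow out 0
  col 8: (0 - 0 borrow-in) - 0 → 0 - 0 = 0, borrow out 0
  col 9: (1 - 0 borrow-in) - 1 → 1 - 1 = 0, borrow out 0
  col 10: (1 - 0 borrow-in) - 1 → 1 - 1 = 0, borrow out 0
Reading bits MSB→LSB: 00010100011
Strip leading zeros: 10100011
= 10100011


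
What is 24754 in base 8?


Divide by 8 repeatedly:
24754 ÷ 8 = 3094 remainder 2
3094 ÷ 8 = 386 remainder 6
386 ÷ 8 = 48 remainder 2
48 ÷ 8 = 6 remainder 0
6 ÷ 8 = 0 remainder 6
Reading remainders bottom-up:
= 0o60262


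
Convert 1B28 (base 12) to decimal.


Positional values (base 12):
  8 × 12^0 = 8 × 1 = 8
  2 × 12^1 = 2 × 12 = 24
  B × 12^2 = 11 × 144 = 1584
  1 × 12^3 = 1 × 1728 = 1728
Sum = 8 + 24 + 1584 + 1728
= 3344


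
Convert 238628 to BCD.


Each digit → 4-bit binary:
  2 → 0010
  3 → 0011
  8 → 1000
  6 → 0110
  2 → 0010
  8 → 1000
= 0010 0011 1000 0110 0010 1000


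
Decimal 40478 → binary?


Divide by 2 repeatedly:
40478 ÷ 2 = 20239 remainder 0
20239 ÷ 2 = 10119 remainder 1
10119 ÷ 2 = 5059 remainder 1
5059 ÷ 2 = 2529 remainder 1
2529 ÷ 2 = 1264 remainder 1
1264 ÷ 2 = 632 remainder 0
632 ÷ 2 = 316 remainder 0
316 ÷ 2 = 158 remainder 0
158 ÷ 2 = 79 remainder 0
79 ÷ 2 = 39 remainder 1
39 ÷ 2 = 19 remainder 1
19 ÷ 2 = 9 remainder 1
9 ÷ 2 = 4 remainder 1
4 ÷ 2 = 2 remainder 0
2 ÷ 2 = 1 remainder 0
1 ÷ 2 = 0 remainder 1
Reading remainders bottom-up:
= 1001111000011110


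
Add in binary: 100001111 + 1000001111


Align and add column by column (LSB to MSB, carry propagating):
  00100001111
+ 01000001111
  -----------
  col 0: 1 + 1 + 0 (carry in) = 2 → bit 0, carry out 1
  col 1: 1 + 1 + 1 (carry in) = 3 → bit 1, carry out 1
  col 2: 1 + 1 + 1 (carry in) = 3 → bit 1, carry out 1
  col 3: 1 + 1 + 1 (carry in) = 3 → bit 1, carry out 1
  col 4: 0 + 0 + 1 (carry in) = 1 → bit 1, carry out 0
  col 5: 0 + 0 + 0 (carry in) = 0 → bit 0, carry out 0
  col 6: 0 + 0 + 0 (carry in) = 0 → bit 0, carry out 0
  col 7: 0 + 0 + 0 (carry in) = 0 → bit 0, carry out 0
  col 8: 1 + 0 + 0 (carry in) = 1 → bit 1, carry out 0
  col 9: 0 + 1 + 0 (carry in) = 1 → bit 1, carry out 0
  col 10: 0 + 0 + 0 (carry in) = 0 → bit 0, carry out 0
Reading bits MSB→LSB: 01100011110
Strip leading zeros: 1100011110
= 1100011110


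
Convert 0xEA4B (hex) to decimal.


Positional values:
Position 0: B × 16^0 = 11 × 1 = 11
Position 1: 4 × 16^1 = 4 × 16 = 64
Position 2: A × 16^2 = 10 × 256 = 2560
Position 3: E × 16^3 = 14 × 4096 = 57344
Sum = 11 + 64 + 2560 + 57344
= 59979


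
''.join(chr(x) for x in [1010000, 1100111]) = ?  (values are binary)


Codes (binary): 1010000 1100111
Per-code ASCII lookup:
  1010000 = 80  (range 65-90: uppercase, 80 - 65 = 15) → 'P'
  1100111 = 103  (range 97-122: lowercase, 103 - 97 = 6) → 'g'
= 'Pg'


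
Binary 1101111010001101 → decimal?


Positional values:
Bit 0: 1 × 2^0 = 1
Bit 2: 1 × 2^2 = 4
Bit 3: 1 × 2^3 = 8
Bit 7: 1 × 2^7 = 128
Bit 9: 1 × 2^9 = 512
Bit 10: 1 × 2^10 = 1024
Bit 11: 1 × 2^11 = 2048
Bit 12: 1 × 2^12 = 4096
Bit 14: 1 × 2^14 = 16384
Bit 15: 1 × 2^15 = 32768
Sum = 1 + 4 + 8 + 128 + 512 + 1024 + 2048 + 4096 + 16384 + 32768
= 56973


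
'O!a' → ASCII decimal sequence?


String: 'O!a'  (3 characters)
Per-character ASCII lookup:
  'O': uppercase starts at 65: 'O' = 65 + 14 = 79
  '!': special character: '!' = 33
  'a': lowercase starts at 97: 'a' = 97 + 0 = 97
= 79 33 97


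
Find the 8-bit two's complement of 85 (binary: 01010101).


Original: 01010101
Step 1 - Invert all bits: 10101010
Step 2 - Add 1: 10101010 + 1
= 10101011 (represents -85)


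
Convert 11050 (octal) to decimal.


Positional values:
Position 0: 0 × 8^0 = 0
Position 1: 5 × 8^1 = 40
Position 2: 0 × 8^2 = 0
Position 3: 1 × 8^3 = 512
Position 4: 1 × 8^4 = 4096
Sum = 0 + 40 + 0 + 512 + 4096
= 4648


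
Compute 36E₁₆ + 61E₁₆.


Align and add column by column (LSB to MSB, each column mod 16 with carry):
  036E
+ 061E
  ----
  col 0: E(14) + E(14) + 0 (carry in) = 28 → C(12), carry out 1
  col 1: 6(6) + 1(1) + 1 (carry in) = 8 → 8(8), carry out 0
  col 2: 3(3) + 6(6) + 0 (carry in) = 9 → 9(9), carry out 0
  col 3: 0(0) + 0(0) + 0 (carry in) = 0 → 0(0), carry out 0
Reading digits MSB→LSB: 098C
Strip leading zeros: 98C
= 0x98C


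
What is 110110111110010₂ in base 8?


Group into 3-bit groups: 110110111110010
  110 = 6
  110 = 6
  111 = 7
  110 = 6
  010 = 2
= 0o66762


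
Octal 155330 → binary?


Each octal digit → 3 binary bits:
  1 = 001
  5 = 101
  5 = 101
  3 = 011
  3 = 011
  0 = 000
Concatenate: 001 101 101 011 011 000
= 001101101011011000


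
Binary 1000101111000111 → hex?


Group into 4-bit nibbles: 1000101111000111
  1000 = 8
  1011 = B
  1100 = C
  0111 = 7
= 0x8BC7


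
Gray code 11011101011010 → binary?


Gray code: 11011101011010
MSB stays the same: 1
Each subsequent bit = prev_binary XOR current_gray:
  B[1] = 1 XOR 1 = 0
  B[2] = 0 XOR 0 = 0
  B[3] = 0 XOR 1 = 1
  B[4] = 1 XOR 1 = 0
  B[5] = 0 XOR 1 = 1
  B[6] = 1 XOR 0 = 1
  B[7] = 1 XOR 1 = 0
  B[8] = 0 XOR 0 = 0
  B[9] = 0 XOR 1 = 1
  B[10] = 1 XOR 1 = 0
  B[11] = 0 XOR 0 = 0
  B[12] = 0 XOR 1 = 1
  B[13] = 1 XOR 0 = 1
= 10010110010011 (9619 decimal)


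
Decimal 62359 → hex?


Divide by 16 repeatedly:
62359 ÷ 16 = 3897 remainder 7 (7)
3897 ÷ 16 = 243 remainder 9 (9)
243 ÷ 16 = 15 remainder 3 (3)
15 ÷ 16 = 0 remainder 15 (F)
Reading remainders bottom-up:
= 0xF397


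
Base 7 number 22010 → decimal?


Positional values (base 7):
  0 × 7^0 = 0 × 1 = 0
  1 × 7^1 = 1 × 7 = 7
  0 × 7^2 = 0 × 49 = 0
  2 × 7^3 = 2 × 343 = 686
  2 × 7^4 = 2 × 2401 = 4802
Sum = 0 + 7 + 0 + 686 + 4802
= 5495


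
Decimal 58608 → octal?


Divide by 8 repeatedly:
58608 ÷ 8 = 7326 remainder 0
7326 ÷ 8 = 915 remainder 6
915 ÷ 8 = 114 remainder 3
114 ÷ 8 = 14 remainder 2
14 ÷ 8 = 1 remainder 6
1 ÷ 8 = 0 remainder 1
Reading remainders bottom-up:
= 0o162360


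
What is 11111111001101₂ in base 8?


Group into 3-bit groups: 011111111001101
  011 = 3
  111 = 7
  111 = 7
  001 = 1
  101 = 5
= 0o37715


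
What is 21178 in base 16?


Divide by 16 repeatedly:
21178 ÷ 16 = 1323 remainder 10 (A)
1323 ÷ 16 = 82 remainder 11 (B)
82 ÷ 16 = 5 remainder 2 (2)
5 ÷ 16 = 0 remainder 5 (5)
Reading remainders bottom-up:
= 0x52BA


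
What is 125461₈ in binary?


Each octal digit → 3 binary bits:
  1 = 001
  2 = 010
  5 = 101
  4 = 100
  6 = 110
  1 = 001
Concatenate: 001 010 101 100 110 001
= 001010101100110001


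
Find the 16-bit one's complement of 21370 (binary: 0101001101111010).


Original: 0101001101111010
Invert all bits:
  bit 0: 0 → 1
  bit 1: 1 → 0
  bit 2: 0 → 1
  bit 3: 1 → 0
  bit 4: 0 → 1
  bit 5: 0 → 1
  bit 6: 1 → 0
  bit 7: 1 → 0
  bit 8: 0 → 1
  bit 9: 1 → 0
  bit 10: 1 → 0
  bit 11: 1 → 0
  bit 12: 1 → 0
  bit 13: 0 → 1
  bit 14: 1 → 0
  bit 15: 0 → 1
= 1010110010000101


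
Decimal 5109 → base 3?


Divide by 3 repeatedly:
5109 ÷ 3 = 1703 remainder 0
1703 ÷ 3 = 567 remainder 2
567 ÷ 3 = 189 remainder 0
189 ÷ 3 = 63 remainder 0
63 ÷ 3 = 21 remainder 0
21 ÷ 3 = 7 remainder 0
7 ÷ 3 = 2 remainder 1
2 ÷ 3 = 0 remainder 2
Reading remainders bottom-up:
= 21000020


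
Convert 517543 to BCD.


Each digit → 4-bit binary:
  5 → 0101
  1 → 0001
  7 → 0111
  5 → 0101
  4 → 0100
  3 → 0011
= 0101 0001 0111 0101 0100 0011


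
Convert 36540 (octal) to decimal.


Positional values:
Position 0: 0 × 8^0 = 0
Position 1: 4 × 8^1 = 32
Position 2: 5 × 8^2 = 320
Position 3: 6 × 8^3 = 3072
Position 4: 3 × 8^4 = 12288
Sum = 0 + 32 + 320 + 3072 + 12288
= 15712


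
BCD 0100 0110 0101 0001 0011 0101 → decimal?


Each 4-bit group → digit:
  0100 → 4
  0110 → 6
  0101 → 5
  0001 → 1
  0011 → 3
  0101 → 5
= 465135


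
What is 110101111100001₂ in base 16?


Group into 4-bit nibbles: 0110101111100001
  0110 = 6
  1011 = B
  1110 = E
  0001 = 1
= 0x6BE1


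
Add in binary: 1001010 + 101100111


Align and add column by column (LSB to MSB, carry propagating):
  0001001010
+ 0101100111
  ----------
  col 0: 0 + 1 + 0 (carry in) = 1 → bit 1, carry out 0
  col 1: 1 + 1 + 0 (carry in) = 2 → bit 0, carry out 1
  col 2: 0 + 1 + 1 (carry in) = 2 → bit 0, carry out 1
  col 3: 1 + 0 + 1 (carry in) = 2 → bit 0, carry out 1
  col 4: 0 + 0 + 1 (carry in) = 1 → bit 1, carry out 0
  col 5: 0 + 1 + 0 (carry in) = 1 → bit 1, carry out 0
  col 6: 1 + 1 + 0 (carry in) = 2 → bit 0, carry out 1
  col 7: 0 + 0 + 1 (carry in) = 1 → bit 1, carry out 0
  col 8: 0 + 1 + 0 (carry in) = 1 → bit 1, carry out 0
  col 9: 0 + 0 + 0 (carry in) = 0 → bit 0, carry out 0
Reading bits MSB→LSB: 0110110001
Strip leading zeros: 110110001
= 110110001


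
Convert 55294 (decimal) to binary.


Divide by 2 repeatedly:
55294 ÷ 2 = 27647 remainder 0
27647 ÷ 2 = 13823 remainder 1
13823 ÷ 2 = 6911 remainder 1
6911 ÷ 2 = 3455 remainder 1
3455 ÷ 2 = 1727 remainder 1
1727 ÷ 2 = 863 remainder 1
863 ÷ 2 = 431 remainder 1
431 ÷ 2 = 215 remainder 1
215 ÷ 2 = 107 remainder 1
107 ÷ 2 = 53 remainder 1
53 ÷ 2 = 26 remainder 1
26 ÷ 2 = 13 remainder 0
13 ÷ 2 = 6 remainder 1
6 ÷ 2 = 3 remainder 0
3 ÷ 2 = 1 remainder 1
1 ÷ 2 = 0 remainder 1
Reading remainders bottom-up:
= 1101011111111110


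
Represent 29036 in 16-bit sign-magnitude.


Sign bit: 0 (positive)
Magnitude: 29036 = 111000101101100
= 0111000101101100


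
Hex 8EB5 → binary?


Each hex digit → 4 binary bits:
  8 = 1000
  E = 1110
  B = 1011
  5 = 0101
Concatenate: 1000 1110 1011 0101
= 1000111010110101


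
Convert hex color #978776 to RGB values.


Hex: #978776
R = 97₁₆ = 151
G = 87₁₆ = 135
B = 76₁₆ = 118
= RGB(151, 135, 118)


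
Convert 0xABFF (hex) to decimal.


Positional values:
Position 0: F × 16^0 = 15 × 1 = 15
Position 1: F × 16^1 = 15 × 16 = 240
Position 2: B × 16^2 = 11 × 256 = 2816
Position 3: A × 16^3 = 10 × 4096 = 40960
Sum = 15 + 240 + 2816 + 40960
= 44031


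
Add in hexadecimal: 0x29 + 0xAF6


Align and add column by column (LSB to MSB, each column mod 16 with carry):
  0029
+ 0AF6
  ----
  col 0: 9(9) + 6(6) + 0 (carry in) = 15 → F(15), carry out 0
  col 1: 2(2) + F(15) + 0 (carry in) = 17 → 1(1), carry out 1
  col 2: 0(0) + A(10) + 1 (carry in) = 11 → B(11), carry out 0
  col 3: 0(0) + 0(0) + 0 (carry in) = 0 → 0(0), carry out 0
Reading digits MSB→LSB: 0B1F
Strip leading zeros: B1F
= 0xB1F


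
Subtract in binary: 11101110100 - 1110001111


Align and subtract column by column (LSB to MSB, borrowing when needed):
  11101110100
- 01110001111
  -----------
  col 0: (0 - 0 borrow-in) - 1 → borrow from next column: (0+2) - 1 = 1, borrow out 1
  col 1: (0 - 1 borrow-in) - 1 → borrow from next column: (-1+2) - 1 = 0, borrow out 1
  col 2: (1 - 1 borrow-in) - 1 → borrow from next column: (0+2) - 1 = 1, borrow out 1
  col 3: (0 - 1 borrow-in) - 1 → borrow from next column: (-1+2) - 1 = 0, borrow out 1
  col 4: (1 - 1 borrow-in) - 0 → 0 - 0 = 0, borrow out 0
  col 5: (1 - 0 borrow-in) - 0 → 1 - 0 = 1, borrow out 0
  col 6: (1 - 0 borrow-in) - 0 → 1 - 0 = 1, borrow out 0
  col 7: (0 - 0 borrow-in) - 1 → borrow from next column: (0+2) - 1 = 1, borrow out 1
  col 8: (1 - 1 borrow-in) - 1 → borrow from next column: (0+2) - 1 = 1, borrow out 1
  col 9: (1 - 1 borrow-in) - 1 → borrow from next column: (0+2) - 1 = 1, borrow out 1
  col 10: (1 - 1 borrow-in) - 0 → 0 - 0 = 0, borrow out 0
Reading bits MSB→LSB: 01111100101
Strip leading zeros: 1111100101
= 1111100101


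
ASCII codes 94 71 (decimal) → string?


Codes (decimal): 94 71
Per-code ASCII lookup:
  94  (special character) → '^'
  71  (range 65-90: uppercase, 71 - 65 = 6) → 'G'
= '^G'


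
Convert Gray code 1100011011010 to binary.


Gray code: 1100011011010
MSB stays the same: 1
Each subsequent bit = prev_binary XOR current_gray:
  B[1] = 1 XOR 1 = 0
  B[2] = 0 XOR 0 = 0
  B[3] = 0 XOR 0 = 0
  B[4] = 0 XOR 0 = 0
  B[5] = 0 XOR 1 = 1
  B[6] = 1 XOR 1 = 0
  B[7] = 0 XOR 0 = 0
  B[8] = 0 XOR 1 = 1
  B[9] = 1 XOR 1 = 0
  B[10] = 0 XOR 0 = 0
  B[11] = 0 XOR 1 = 1
  B[12] = 1 XOR 0 = 1
= 1000010010011 (4243 decimal)


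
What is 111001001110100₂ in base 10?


Positional values:
Bit 2: 1 × 2^2 = 4
Bit 4: 1 × 2^4 = 16
Bit 5: 1 × 2^5 = 32
Bit 6: 1 × 2^6 = 64
Bit 9: 1 × 2^9 = 512
Bit 12: 1 × 2^12 = 4096
Bit 13: 1 × 2^13 = 8192
Bit 14: 1 × 2^14 = 16384
Sum = 4 + 16 + 32 + 64 + 512 + 4096 + 8192 + 16384
= 29300


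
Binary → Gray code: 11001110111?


Binary: 11001110111
Gray code: G = B XOR (B >> 1)
B >> 1 = 01100111011
11001110111 XOR 01100111011:
  1 XOR 0 = 1
  1 XOR 1 = 0
  0 XOR 1 = 1
  0 XOR 0 = 0
  1 XOR 0 = 1
  1 XOR 1 = 0
  1 XOR 1 = 0
  0 XOR 1 = 1
  1 XOR 0 = 1
  1 XOR 1 = 0
  1 XOR 1 = 0
= 10101001100


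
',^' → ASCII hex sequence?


String: ',^'  (2 characters)
Per-character ASCII lookup:
  ',': special character: ',' = 44 → 0x2C
  '^': special character: '^' = 94 → 0x5E
= 0x2C 0x5E


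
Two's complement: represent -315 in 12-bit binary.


Original: 000100111011
Step 1 - Invert all bits: 111011000100
Step 2 - Add 1: 111011000100 + 1
= 111011000101 (represents -315)


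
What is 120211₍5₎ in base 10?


Positional values (base 5):
  1 × 5^0 = 1 × 1 = 1
  1 × 5^1 = 1 × 5 = 5
  2 × 5^2 = 2 × 25 = 50
  0 × 5^3 = 0 × 125 = 0
  2 × 5^4 = 2 × 625 = 1250
  1 × 5^5 = 1 × 3125 = 3125
Sum = 1 + 5 + 50 + 0 + 1250 + 3125
= 4431


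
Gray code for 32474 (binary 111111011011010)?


Binary: 111111011011010
Gray code: G = B XOR (B >> 1)
B >> 1 = 011111101101101
111111011011010 XOR 011111101101101:
  1 XOR 0 = 1
  1 XOR 1 = 0
  1 XOR 1 = 0
  1 XOR 1 = 0
  1 XOR 1 = 0
  1 XOR 1 = 0
  0 XOR 1 = 1
  1 XOR 0 = 1
  1 XOR 1 = 0
  0 XOR 1 = 1
  1 XOR 0 = 1
  1 XOR 1 = 0
  0 XOR 1 = 1
  1 XOR 0 = 1
  0 XOR 1 = 1
= 100000110110111


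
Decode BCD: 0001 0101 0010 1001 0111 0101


Each 4-bit group → digit:
  0001 → 1
  0101 → 5
  0010 → 2
  1001 → 9
  0111 → 7
  0101 → 5
= 152975


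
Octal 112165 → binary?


Each octal digit → 3 binary bits:
  1 = 001
  1 = 001
  2 = 010
  1 = 001
  6 = 110
  5 = 101
Concatenate: 001 001 010 001 110 101
= 001001010001110101


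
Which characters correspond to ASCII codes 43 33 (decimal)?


Codes (decimal): 43 33
Per-code ASCII lookup:
  43  (special character) → '+'
  33  (special character) → '!'
= '+!'


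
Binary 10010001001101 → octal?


Group into 3-bit groups: 010010001001101
  010 = 2
  010 = 2
  001 = 1
  001 = 1
  101 = 5
= 0o22115


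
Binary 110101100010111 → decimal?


Positional values:
Bit 0: 1 × 2^0 = 1
Bit 1: 1 × 2^1 = 2
Bit 2: 1 × 2^2 = 4
Bit 4: 1 × 2^4 = 16
Bit 8: 1 × 2^8 = 256
Bit 9: 1 × 2^9 = 512
Bit 11: 1 × 2^11 = 2048
Bit 13: 1 × 2^13 = 8192
Bit 14: 1 × 2^14 = 16384
Sum = 1 + 2 + 4 + 16 + 256 + 512 + 2048 + 8192 + 16384
= 27415


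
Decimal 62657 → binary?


Divide by 2 repeatedly:
62657 ÷ 2 = 31328 remainder 1
31328 ÷ 2 = 15664 remainder 0
15664 ÷ 2 = 7832 remainder 0
7832 ÷ 2 = 3916 remainder 0
3916 ÷ 2 = 1958 remainder 0
1958 ÷ 2 = 979 remainder 0
979 ÷ 2 = 489 remainder 1
489 ÷ 2 = 244 remainder 1
244 ÷ 2 = 122 remainder 0
122 ÷ 2 = 61 remainder 0
61 ÷ 2 = 30 remainder 1
30 ÷ 2 = 15 remainder 0
15 ÷ 2 = 7 remainder 1
7 ÷ 2 = 3 remainder 1
3 ÷ 2 = 1 remainder 1
1 ÷ 2 = 0 remainder 1
Reading remainders bottom-up:
= 1111010011000001


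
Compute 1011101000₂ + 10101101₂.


Align and add column by column (LSB to MSB, carry propagating):
  01011101000
+ 00010101101
  -----------
  col 0: 0 + 1 + 0 (carry in) = 1 → bit 1, carry out 0
  col 1: 0 + 0 + 0 (carry in) = 0 → bit 0, carry out 0
  col 2: 0 + 1 + 0 (carry in) = 1 → bit 1, carry out 0
  col 3: 1 + 1 + 0 (carry in) = 2 → bit 0, carry out 1
  col 4: 0 + 0 + 1 (carry in) = 1 → bit 1, carry out 0
  col 5: 1 + 1 + 0 (carry in) = 2 → bit 0, carry out 1
  col 6: 1 + 0 + 1 (carry in) = 2 → bit 0, carry out 1
  col 7: 1 + 1 + 1 (carry in) = 3 → bit 1, carry out 1
  col 8: 0 + 0 + 1 (carry in) = 1 → bit 1, carry out 0
  col 9: 1 + 0 + 0 (carry in) = 1 → bit 1, carry out 0
  col 10: 0 + 0 + 0 (carry in) = 0 → bit 0, carry out 0
Reading bits MSB→LSB: 01110010101
Strip leading zeros: 1110010101
= 1110010101


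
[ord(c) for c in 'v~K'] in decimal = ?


String: 'v~K'  (3 characters)
Per-character ASCII lookup:
  'v': lowercase starts at 97: 'v' = 97 + 21 = 118
  '~': special character: '~' = 126
  'K': uppercase starts at 65: 'K' = 65 + 10 = 75
= 118 126 75


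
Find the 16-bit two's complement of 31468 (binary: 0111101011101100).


Original: 0111101011101100
Step 1 - Invert all bits: 1000010100010011
Step 2 - Add 1: 1000010100010011 + 1
= 1000010100010100 (represents -31468)


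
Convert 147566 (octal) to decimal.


Positional values:
Position 0: 6 × 8^0 = 6
Position 1: 6 × 8^1 = 48
Position 2: 5 × 8^2 = 320
Position 3: 7 × 8^3 = 3584
Position 4: 4 × 8^4 = 16384
Position 5: 1 × 8^5 = 32768
Sum = 6 + 48 + 320 + 3584 + 16384 + 32768
= 53110


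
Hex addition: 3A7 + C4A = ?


Align and add column by column (LSB to MSB, each column mod 16 with carry):
  03A7
+ 0C4A
  ----
  col 0: 7(7) + A(10) + 0 (carry in) = 17 → 1(1), carry out 1
  col 1: A(10) + 4(4) + 1 (carry in) = 15 → F(15), carry out 0
  col 2: 3(3) + C(12) + 0 (carry in) = 15 → F(15), carry out 0
  col 3: 0(0) + 0(0) + 0 (carry in) = 0 → 0(0), carry out 0
Reading digits MSB→LSB: 0FF1
Strip leading zeros: FF1
= 0xFF1


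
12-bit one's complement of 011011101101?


Original: 011011101101
Invert all bits:
  bit 0: 0 → 1
  bit 1: 1 → 0
  bit 2: 1 → 0
  bit 3: 0 → 1
  bit 4: 1 → 0
  bit 5: 1 → 0
  bit 6: 1 → 0
  bit 7: 0 → 1
  bit 8: 1 → 0
  bit 9: 1 → 0
  bit 10: 0 → 1
  bit 11: 1 → 0
= 100100010010


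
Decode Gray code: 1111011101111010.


Gray code: 1111011101111010
MSB stays the same: 1
Each subsequent bit = prev_binary XOR current_gray:
  B[1] = 1 XOR 1 = 0
  B[2] = 0 XOR 1 = 1
  B[3] = 1 XOR 1 = 0
  B[4] = 0 XOR 0 = 0
  B[5] = 0 XOR 1 = 1
  B[6] = 1 XOR 1 = 0
  B[7] = 0 XOR 1 = 1
  B[8] = 1 XOR 0 = 1
  B[9] = 1 XOR 1 = 0
  B[10] = 0 XOR 1 = 1
  B[11] = 1 XOR 1 = 0
  B[12] = 0 XOR 1 = 1
  B[13] = 1 XOR 0 = 1
  B[14] = 1 XOR 1 = 0
  B[15] = 0 XOR 0 = 0
= 1010010110101100 (42412 decimal)


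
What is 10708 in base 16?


Divide by 16 repeatedly:
10708 ÷ 16 = 669 remainder 4 (4)
669 ÷ 16 = 41 remainder 13 (D)
41 ÷ 16 = 2 remainder 9 (9)
2 ÷ 16 = 0 remainder 2 (2)
Reading remainders bottom-up:
= 0x29D4


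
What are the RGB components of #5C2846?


Hex: #5C2846
R = 5C₁₆ = 92
G = 28₁₆ = 40
B = 46₁₆ = 70
= RGB(92, 40, 70)


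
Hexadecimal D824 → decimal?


Positional values:
Position 0: 4 × 16^0 = 4 × 1 = 4
Position 1: 2 × 16^1 = 2 × 16 = 32
Position 2: 8 × 16^2 = 8 × 256 = 2048
Position 3: D × 16^3 = 13 × 4096 = 53248
Sum = 4 + 32 + 2048 + 53248
= 55332


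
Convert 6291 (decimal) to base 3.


Divide by 3 repeatedly:
6291 ÷ 3 = 2097 remainder 0
2097 ÷ 3 = 699 remainder 0
699 ÷ 3 = 233 remainder 0
233 ÷ 3 = 77 remainder 2
77 ÷ 3 = 25 remainder 2
25 ÷ 3 = 8 remainder 1
8 ÷ 3 = 2 remainder 2
2 ÷ 3 = 0 remainder 2
Reading remainders bottom-up:
= 22122000


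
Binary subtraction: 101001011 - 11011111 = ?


Align and subtract column by column (LSB to MSB, borrowing when needed):
  101001011
- 011011111
  ---------
  col 0: (1 - 0 borrow-in) - 1 → 1 - 1 = 0, borrow out 0
  col 1: (1 - 0 borrow-in) - 1 → 1 - 1 = 0, borrow out 0
  col 2: (0 - 0 borrow-in) - 1 → borrow from next column: (0+2) - 1 = 1, borrow out 1
  col 3: (1 - 1 borrow-in) - 1 → borrow from next column: (0+2) - 1 = 1, borrow out 1
  col 4: (0 - 1 borrow-in) - 1 → borrow from next column: (-1+2) - 1 = 0, borrow out 1
  col 5: (0 - 1 borrow-in) - 0 → borrow from next column: (-1+2) - 0 = 1, borrow out 1
  col 6: (1 - 1 borrow-in) - 1 → borrow from next column: (0+2) - 1 = 1, borrow out 1
  col 7: (0 - 1 borrow-in) - 1 → borrow from next column: (-1+2) - 1 = 0, borrow out 1
  col 8: (1 - 1 borrow-in) - 0 → 0 - 0 = 0, borrow out 0
Reading bits MSB→LSB: 001101100
Strip leading zeros: 1101100
= 1101100
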